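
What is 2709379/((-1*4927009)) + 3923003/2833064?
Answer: 11652826980771/13958531825576 ≈ 0.83482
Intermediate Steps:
2709379/((-1*4927009)) + 3923003/2833064 = 2709379/(-4927009) + 3923003*(1/2833064) = 2709379*(-1/4927009) + 3923003/2833064 = -2709379/4927009 + 3923003/2833064 = 11652826980771/13958531825576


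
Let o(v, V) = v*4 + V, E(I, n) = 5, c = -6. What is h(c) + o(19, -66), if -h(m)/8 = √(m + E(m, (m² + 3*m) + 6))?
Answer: 10 - 8*I ≈ 10.0 - 8.0*I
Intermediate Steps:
h(m) = -8*√(5 + m) (h(m) = -8*√(m + 5) = -8*√(5 + m))
o(v, V) = V + 4*v (o(v, V) = 4*v + V = V + 4*v)
h(c) + o(19, -66) = -8*√(5 - 6) + (-66 + 4*19) = -8*I + (-66 + 76) = -8*I + 10 = 10 - 8*I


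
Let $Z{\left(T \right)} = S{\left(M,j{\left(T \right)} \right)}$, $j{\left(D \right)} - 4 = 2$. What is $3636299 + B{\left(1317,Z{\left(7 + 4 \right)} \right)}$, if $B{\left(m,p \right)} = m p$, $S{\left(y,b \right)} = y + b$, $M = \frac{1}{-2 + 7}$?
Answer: $\frac{18222322}{5} \approx 3.6445 \cdot 10^{6}$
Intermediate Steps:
$j{\left(D \right)} = 6$ ($j{\left(D \right)} = 4 + 2 = 6$)
$M = \frac{1}{5} \approx 0.2$
$S{\left(y,b \right)} = b + y$
$Z{\left(T \right)} = \frac{31}{5}$ ($Z{\left(T \right)} = 6 + \frac{1}{5} = \frac{31}{5}$)
$3636299 + B{\left(1317,Z{\left(7 + 4 \right)} \right)} = 3636299 + 1317 \cdot \frac{31}{5} = 3636299 + \frac{40827}{5} = \frac{18222322}{5}$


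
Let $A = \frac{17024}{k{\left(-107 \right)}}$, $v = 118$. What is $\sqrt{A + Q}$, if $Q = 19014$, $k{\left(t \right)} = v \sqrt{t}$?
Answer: $\frac{\sqrt{757783366566 - 53736256 i \sqrt{107}}}{6313} \approx 137.89 - 0.050573 i$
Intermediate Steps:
$k{\left(t \right)} = 118 \sqrt{t}$
$A = - \frac{8512 i \sqrt{107}}{6313}$ ($A = \frac{17024}{118 \sqrt{-107}} = \frac{17024}{118 i \sqrt{107}} = 17024 \left(- \frac{i \sqrt{107}}{12626}\right) = - \frac{8512 i \sqrt{107}}{6313} \approx - 13.947 i$)
$\sqrt{A + Q} = \sqrt{- \frac{8512 i \sqrt{107}}{6313} + 19014} = \sqrt{19014 - \frac{8512 i \sqrt{107}}{6313}}$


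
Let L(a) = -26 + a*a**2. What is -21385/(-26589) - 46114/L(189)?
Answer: 143149206409/179508800127 ≈ 0.79745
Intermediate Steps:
L(a) = -26 + a**3
-21385/(-26589) - 46114/L(189) = -21385/(-26589) - 46114/(-26 + 189**3) = -21385*(-1/26589) - 46114/(-26 + 6751269) = 21385/26589 - 46114/6751243 = 143149206409/179508800127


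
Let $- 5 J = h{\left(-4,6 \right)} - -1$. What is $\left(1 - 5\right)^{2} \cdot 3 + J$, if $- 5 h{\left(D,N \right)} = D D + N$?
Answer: $\frac{1217}{25} \approx 48.68$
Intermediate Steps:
$h{\left(D,N \right)} = - \frac{N}{5} - \frac{D^{2}}{5}$ ($h{\left(D,N \right)} = - \frac{D D + N}{5} = - \frac{D^{2} + N}{5} = - \frac{N + D^{2}}{5} = - \frac{N}{5} - \frac{D^{2}}{5}$)
$J = \frac{17}{25}$ ($J = - \frac{\left(\left(- \frac{1}{5}\right) 6 - \frac{\left(-4\right)^{2}}{5}\right) - -1}{5} = - \frac{\left(- \frac{6}{5} - \frac{16}{5}\right) + 1}{5} = - \frac{- \frac{22}{5} + 1}{5} = \left(- \frac{1}{5}\right) \left(- \frac{17}{5}\right) = \frac{17}{25} \approx 0.68$)
$\left(1 - 5\right)^{2} \cdot 3 + J = \left(1 - 5\right)^{2} \cdot 3 + \frac{17}{25} = \left(-4\right)^{2} \cdot 3 + \frac{17}{25} = 16 \cdot 3 + \frac{17}{25} = 48 + \frac{17}{25} = \frac{1217}{25}$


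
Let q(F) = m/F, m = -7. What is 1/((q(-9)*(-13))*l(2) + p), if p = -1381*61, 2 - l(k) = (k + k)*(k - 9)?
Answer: -3/253633 ≈ -1.1828e-5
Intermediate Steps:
q(F) = -7/F
l(k) = 2 - 2*k*(-9 + k) (l(k) = 2 - (k + k)*(k - 9) = 2 - 2*k*(-9 + k))
p = -84241
1/((q(-9)*(-13))*l(2) + p) = 1/((-7/(-9)*(-13))*(2 - 2*2² + 18*2) - 84241) = 1/((-7*(-⅑)*(-13))*(2 - 2*4 + 36) - 84241) = 1/(((7/9)*(-13))*(2 - 8 + 36) - 84241) = 1/(-91/9*30 - 84241) = 1/(-910/3 - 84241) = 1/(-253633/3) = -3/253633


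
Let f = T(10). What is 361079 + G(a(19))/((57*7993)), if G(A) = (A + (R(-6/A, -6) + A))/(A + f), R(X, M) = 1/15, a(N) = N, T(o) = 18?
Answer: 91301914181416/252858555 ≈ 3.6108e+5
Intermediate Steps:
R(X, M) = 1/15
f = 18
G(A) = (1/15 + 2*A)/(18 + A) (G(A) = (A + (1/15 + A))/(A + 18) = (1/15 + 2*A)/(18 + A))
361079 + G(a(19))/((57*7993)) = 361079 + ((1 + 30*19)/(15*(18 + 19)))/((57*7993)) = 361079 + ((1/15)*(1 + 570)/37)/455601 = 361079 + ((1/15)*(1/37)*571)*(1/455601) = 361079 + (571/555)*(1/455601) = 361079 + 571/252858555 = 91301914181416/252858555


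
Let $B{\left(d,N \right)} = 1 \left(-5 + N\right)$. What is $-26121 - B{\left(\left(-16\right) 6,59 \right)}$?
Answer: $-26175$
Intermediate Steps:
$B{\left(d,N \right)} = -5 + N$
$-26121 - B{\left(\left(-16\right) 6,59 \right)} = -26121 - \left(-5 + 59\right) = -26121 - 54 = -26175$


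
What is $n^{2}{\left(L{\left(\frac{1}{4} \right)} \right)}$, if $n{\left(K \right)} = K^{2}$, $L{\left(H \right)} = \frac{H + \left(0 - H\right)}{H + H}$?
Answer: $0$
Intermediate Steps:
$L{\left(H \right)} = 0$ ($L{\left(H \right)} = \frac{H - H}{2 H} = 0 \frac{1}{2 H} = 0$)
$n^{2}{\left(L{\left(\frac{1}{4} \right)} \right)} = \left(0^{2}\right)^{2} = 0^{2} = 0$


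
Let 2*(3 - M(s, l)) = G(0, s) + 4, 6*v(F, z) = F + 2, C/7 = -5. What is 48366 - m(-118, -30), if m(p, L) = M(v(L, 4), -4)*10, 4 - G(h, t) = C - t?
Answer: 145583/3 ≈ 48528.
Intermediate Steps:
C = -35 (C = 7*(-5) = -35)
v(F, z) = ⅓ + F/6 (v(F, z) = (F + 2)/6 = (2 + F)/6 = ⅓ + F/6)
G(h, t) = 39 + t (G(h, t) = 4 - (-35 - t) = 4 + (35 + t) = 39 + t)
M(s, l) = -37/2 - s/2 (M(s, l) = 3 - ((39 + s) + 4)/2 = 3 - (43 + s)/2 = 3 + (-43/2 - s/2) = -37/2 - s/2)
m(p, L) = -560/3 - 5*L/6 (m(p, L) = (-37/2 - (⅓ + L/6)/2)*10 = (-37/2 + (-⅙ - L/12))*10 = (-56/3 - L/12)*10 = -560/3 - 5*L/6)
48366 - m(-118, -30) = 48366 - (-560/3 - ⅚*(-30)) = 48366 - (-560/3 + 25) = 48366 - 1*(-485/3) = 48366 + 485/3 = 145583/3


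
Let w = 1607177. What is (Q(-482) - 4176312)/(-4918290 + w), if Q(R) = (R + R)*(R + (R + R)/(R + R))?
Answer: 3712628/3311113 ≈ 1.1213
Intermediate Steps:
Q(R) = 2*R*(1 + R) (Q(R) = (2*R)*(R + (2*R)/((2*R))) = (2*R)*(R + (2*R)*(1/(2*R))) = (2*R)*(R + 1) = (2*R)*(1 + R) = 2*R*(1 + R))
(Q(-482) - 4176312)/(-4918290 + w) = (2*(-482)*(1 - 482) - 4176312)/(-4918290 + 1607177) = (2*(-482)*(-481) - 4176312)/(-3311113) = (463684 - 4176312)*(-1/3311113) = -3712628*(-1/3311113) = 3712628/3311113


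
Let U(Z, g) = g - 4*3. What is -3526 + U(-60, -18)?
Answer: -3556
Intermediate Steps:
U(Z, g) = -12 + g (U(Z, g) = g - 12 = -12 + g)
-3526 + U(-60, -18) = -3526 + (-12 - 18) = -3526 - 30 = -3556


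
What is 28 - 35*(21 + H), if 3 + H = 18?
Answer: -1232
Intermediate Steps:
H = 15 (H = -3 + 18 = 15)
28 - 35*(21 + H) = 28 - 35*(21 + 15) = 28 - 35*36 = 28 - 1260 = -1232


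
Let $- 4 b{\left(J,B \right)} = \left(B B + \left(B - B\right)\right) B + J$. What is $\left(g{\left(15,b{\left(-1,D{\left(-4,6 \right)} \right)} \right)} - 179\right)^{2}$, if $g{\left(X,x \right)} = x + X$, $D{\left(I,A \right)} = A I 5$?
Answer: $\frac{2983720749025}{16} \approx 1.8648 \cdot 10^{11}$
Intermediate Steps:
$D{\left(I,A \right)} = 5 A I$
$b{\left(J,B \right)} = - \frac{J}{4} - \frac{B^{3}}{4}$ ($b{\left(J,B \right)} = - \frac{\left(B B + \left(B - B\right)\right) B + J}{4} = - \frac{\left(B^{2} + 0\right) B + J}{4} = - \frac{B^{2} B + J}{4} = - \frac{B^{3} + J}{4} = - \frac{J + B^{3}}{4} = - \frac{J}{4} - \frac{B^{3}}{4}$)
$g{\left(X,x \right)} = X + x$
$\left(g{\left(15,b{\left(-1,D{\left(-4,6 \right)} \right)} \right)} - 179\right)^{2} = \left(\left(15 - \left(- \frac{1}{4} + \frac{\left(5 \cdot 6 \left(-4\right)\right)^{3}}{4}\right)\right) - 179\right)^{2} = \left(\left(15 - \left(- \frac{1}{4} + \frac{\left(-120\right)^{3}}{4}\right)\right) - 179\right)^{2} = \left(\left(15 + \left(\frac{1}{4} - -432000\right)\right) - 179\right)^{2} = \left(\left(15 + \left(\frac{1}{4} + 432000\right)\right) - 179\right)^{2} = \left(\left(15 + \frac{1728001}{4}\right) - 179\right)^{2} = \left(\frac{1728061}{4} - 179\right)^{2} = \left(\frac{1727345}{4}\right)^{2} = \frac{2983720749025}{16}$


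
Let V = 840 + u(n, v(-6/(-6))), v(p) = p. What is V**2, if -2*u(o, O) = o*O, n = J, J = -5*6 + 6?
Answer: 725904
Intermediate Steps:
J = -24 (J = -30 + 6 = -24)
n = -24
u(o, O) = -O*o/2 (u(o, O) = -o*O/2 = -O*o/2)
V = 852 (V = 840 - 1/2*(-6/(-6))*(-24) = 840 - 1/2*(-6*(-1/6))*(-24) = 840 - 1/2*1*(-24) = 840 + 12 = 852)
V**2 = 852**2 = 725904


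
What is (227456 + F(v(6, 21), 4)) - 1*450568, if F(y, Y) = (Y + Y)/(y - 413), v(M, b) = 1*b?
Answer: -10932489/49 ≈ -2.2311e+5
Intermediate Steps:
v(M, b) = b
F(y, Y) = 2*Y/(-413 + y) (F(y, Y) = (2*Y)/(-413 + y) = 2*Y/(-413 + y))
(227456 + F(v(6, 21), 4)) - 1*450568 = (227456 + 2*4/(-413 + 21)) - 1*450568 = (227456 + 2*4/(-392)) - 450568 = (227456 + 2*4*(-1/392)) - 450568 = (227456 - 1/49) - 450568 = 11145343/49 - 450568 = -10932489/49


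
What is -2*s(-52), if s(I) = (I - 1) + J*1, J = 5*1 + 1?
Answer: 94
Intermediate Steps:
J = 6 (J = 5 + 1 = 6)
s(I) = 5 + I (s(I) = (I - 1) + 6*1 = (-1 + I) + 6 = 5 + I)
-2*s(-52) = -2*(5 - 52) = -2*(-47) = 94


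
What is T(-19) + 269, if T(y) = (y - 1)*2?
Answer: 229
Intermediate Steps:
T(y) = -2 + 2*y (T(y) = (-1 + y)*2 = -2 + 2*y)
T(-19) + 269 = (-2 + 2*(-19)) + 269 = (-2 - 38) + 269 = -40 + 269 = 229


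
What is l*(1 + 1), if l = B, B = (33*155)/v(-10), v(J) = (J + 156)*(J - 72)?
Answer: -5115/5986 ≈ -0.85449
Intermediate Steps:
v(J) = (-72 + J)*(156 + J) (v(J) = (156 + J)*(-72 + J) = (-72 + J)*(156 + J))
B = -5115/11972 (B = (33*155)/(-11232 + (-10)² + 84*(-10)) = 5115/(-11232 + 100 - 840) = 5115/(-11972) = 5115*(-1/11972) = -5115/11972 ≈ -0.42725)
l = -5115/11972 ≈ -0.42725
l*(1 + 1) = -5115*(1 + 1)/11972 = -5115/11972*2 = -5115/5986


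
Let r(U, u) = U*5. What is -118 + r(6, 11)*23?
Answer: 572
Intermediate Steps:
r(U, u) = 5*U
-118 + r(6, 11)*23 = -118 + (5*6)*23 = -118 + 30*23 = -118 + 690 = 572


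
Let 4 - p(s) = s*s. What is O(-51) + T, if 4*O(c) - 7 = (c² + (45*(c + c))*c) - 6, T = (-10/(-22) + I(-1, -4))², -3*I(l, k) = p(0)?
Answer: 64440238/1089 ≈ 59174.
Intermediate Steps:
p(s) = 4 - s² (p(s) = 4 - s*s = 4 - s²)
I(l, k) = -4/3 (I(l, k) = -(4 - 1*0²)/3 = -(4 - 1*0)/3 = -(4 + 0)/3 = -⅓*4 = -4/3)
T = 841/1089 (T = (-10/(-22) - 4/3)² = (-10*(-1/22) - 4/3)² = (5/11 - 4/3)² = (-29/33)² = 841/1089 ≈ 0.77227)
O(c) = ¼ + 91*c²/4 (O(c) = 7/4 + ((c² + (45*(c + c))*c) - 6)/4 = 7/4 + ((c² + (45*(2*c))*c) - 6)/4 = 7/4 + ((c² + (90*c)*c) - 6)/4 = 7/4 + ((c² + 90*c²) - 6)/4 = 7/4 + (91*c² - 6)/4 = 7/4 + (-6 + 91*c²)/4 = 7/4 + (-3/2 + 91*c²/4) = ¼ + 91*c²/4)
O(-51) + T = (¼ + (91/4)*(-51)²) + 841/1089 = (¼ + (91/4)*2601) + 841/1089 = (¼ + 236691/4) + 841/1089 = 59173 + 841/1089 = 64440238/1089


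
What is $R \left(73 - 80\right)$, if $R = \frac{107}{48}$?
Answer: $- \frac{749}{48} \approx -15.604$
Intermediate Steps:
$R = \frac{107}{48}$ ($R = 107 \cdot \frac{1}{48} = \frac{107}{48} \approx 2.2292$)
$R \left(73 - 80\right) = \frac{107 \left(73 - 80\right)}{48} = \frac{107}{48} \left(-7\right) = - \frac{749}{48}$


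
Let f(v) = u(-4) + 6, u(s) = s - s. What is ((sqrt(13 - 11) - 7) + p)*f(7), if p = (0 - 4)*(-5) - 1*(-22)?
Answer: 210 + 6*sqrt(2) ≈ 218.49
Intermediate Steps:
p = 42 (p = -4*(-5) + 22 = 20 + 22 = 42)
u(s) = 0
f(v) = 6 (f(v) = 0 + 6 = 6)
((sqrt(13 - 11) - 7) + p)*f(7) = ((sqrt(13 - 11) - 7) + 42)*6 = ((sqrt(2) - 7) + 42)*6 = ((-7 + sqrt(2)) + 42)*6 = (35 + sqrt(2))*6 = 210 + 6*sqrt(2)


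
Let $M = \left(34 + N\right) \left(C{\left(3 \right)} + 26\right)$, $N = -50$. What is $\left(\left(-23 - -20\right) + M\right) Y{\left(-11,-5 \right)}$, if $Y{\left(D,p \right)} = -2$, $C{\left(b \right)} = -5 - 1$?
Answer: $646$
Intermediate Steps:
$C{\left(b \right)} = -6$
$M = -320$ ($M = \left(34 - 50\right) \left(-6 + 26\right) = \left(-16\right) 20 = -320$)
$\left(\left(-23 - -20\right) + M\right) Y{\left(-11,-5 \right)} = \left(\left(-23 - -20\right) - 320\right) \left(-2\right) = \left(\left(-23 + 20\right) - 320\right) \left(-2\right) = \left(-3 - 320\right) \left(-2\right) = \left(-323\right) \left(-2\right) = 646$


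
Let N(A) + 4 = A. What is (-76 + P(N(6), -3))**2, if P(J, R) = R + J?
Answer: 5929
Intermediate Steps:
N(A) = -4 + A
P(J, R) = J + R
(-76 + P(N(6), -3))**2 = (-76 + ((-4 + 6) - 3))**2 = (-76 + (2 - 3))**2 = (-76 - 1)**2 = (-77)**2 = 5929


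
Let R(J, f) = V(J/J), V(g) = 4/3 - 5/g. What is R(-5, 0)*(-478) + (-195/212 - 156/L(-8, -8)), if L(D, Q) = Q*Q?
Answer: 4450243/2544 ≈ 1749.3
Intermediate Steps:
V(g) = 4/3 - 5/g (V(g) = 4*(⅓) - 5/g = 4/3 - 5/g)
L(D, Q) = Q²
R(J, f) = -11/3 (R(J, f) = 4/3 - 5/(J/J) = 4/3 - 5/1 = 4/3 - 5*1 = 4/3 - 5 = -11/3)
R(-5, 0)*(-478) + (-195/212 - 156/L(-8, -8)) = -11/3*(-478) + (-195/212 - 156/((-8)²)) = 5258/3 + (-195*1/212 - 156/64) = 5258/3 + (-195/212 - 156*1/64) = 5258/3 + (-195/212 - 39/16) = 5258/3 - 2847/848 = 4450243/2544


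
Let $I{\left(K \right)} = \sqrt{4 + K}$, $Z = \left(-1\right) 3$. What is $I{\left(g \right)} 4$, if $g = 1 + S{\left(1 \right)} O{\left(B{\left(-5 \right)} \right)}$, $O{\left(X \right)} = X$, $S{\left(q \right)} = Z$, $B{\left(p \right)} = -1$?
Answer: $8 \sqrt{2} \approx 11.314$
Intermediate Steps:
$Z = -3$
$S{\left(q \right)} = -3$
$g = 4$ ($g = 1 - -3 = 1 + 3 = 4$)
$I{\left(g \right)} 4 = \sqrt{4 + 4} \cdot 4 = \sqrt{8} \cdot 4 = 2 \sqrt{2} \cdot 4 = 8 \sqrt{2}$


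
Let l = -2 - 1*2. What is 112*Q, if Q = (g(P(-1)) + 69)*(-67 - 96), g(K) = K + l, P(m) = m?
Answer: -1168384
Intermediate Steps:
l = -4 (l = -2 - 2 = -4)
g(K) = -4 + K (g(K) = K - 4 = -4 + K)
Q = -10432 (Q = ((-4 - 1) + 69)*(-67 - 96) = (-5 + 69)*(-163) = 64*(-163) = -10432)
112*Q = 112*(-10432) = -1168384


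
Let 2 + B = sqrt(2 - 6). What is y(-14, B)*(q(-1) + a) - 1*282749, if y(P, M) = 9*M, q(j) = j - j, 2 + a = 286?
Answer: -287861 + 5112*I ≈ -2.8786e+5 + 5112.0*I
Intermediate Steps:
a = 284 (a = -2 + 286 = 284)
B = -2 + 2*I (B = -2 + sqrt(2 - 6) = -2 + sqrt(-4) = -2 + 2*I ≈ -2.0 + 2.0*I)
q(j) = 0
y(-14, B)*(q(-1) + a) - 1*282749 = (9*(-2 + 2*I))*(0 + 284) - 1*282749 = (-18 + 18*I)*284 - 282749 = (-5112 + 5112*I) - 282749 = -287861 + 5112*I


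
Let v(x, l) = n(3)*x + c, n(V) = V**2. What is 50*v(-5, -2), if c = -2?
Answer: -2350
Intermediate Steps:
v(x, l) = -2 + 9*x (v(x, l) = 3**2*x - 2 = 9*x - 2 = -2 + 9*x)
50*v(-5, -2) = 50*(-2 + 9*(-5)) = 50*(-2 - 45) = 50*(-47) = -2350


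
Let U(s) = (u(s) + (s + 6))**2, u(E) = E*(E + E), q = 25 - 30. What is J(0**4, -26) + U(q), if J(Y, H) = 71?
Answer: 2672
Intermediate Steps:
q = -5
u(E) = 2*E**2 (u(E) = E*(2*E) = 2*E**2)
U(s) = (6 + s + 2*s**2)**2 (U(s) = (2*s**2 + (s + 6))**2 = (2*s**2 + (6 + s))**2 = (6 + s + 2*s**2)**2)
J(0**4, -26) + U(q) = 71 + (6 - 5 + 2*(-5)**2)**2 = 71 + (6 - 5 + 2*25)**2 = 71 + (6 - 5 + 50)**2 = 71 + 51**2 = 71 + 2601 = 2672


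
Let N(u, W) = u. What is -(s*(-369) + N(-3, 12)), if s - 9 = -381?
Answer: -137265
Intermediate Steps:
s = -372 (s = 9 - 381 = -372)
-(s*(-369) + N(-3, 12)) = -(-372*(-369) - 3) = -(137268 - 3) = -1*137265 = -137265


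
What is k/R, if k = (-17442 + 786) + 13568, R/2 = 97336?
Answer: -193/12167 ≈ -0.015863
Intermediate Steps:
R = 194672 (R = 2*97336 = 194672)
k = -3088 (k = -16656 + 13568 = -3088)
k/R = -3088/194672 = -3088*1/194672 = -193/12167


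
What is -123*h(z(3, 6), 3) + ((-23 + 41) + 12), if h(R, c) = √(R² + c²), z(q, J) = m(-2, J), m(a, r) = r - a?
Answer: 30 - 123*√73 ≈ -1020.9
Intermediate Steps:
z(q, J) = 2 + J (z(q, J) = J - 1*(-2) = J + 2 = 2 + J)
-123*h(z(3, 6), 3) + ((-23 + 41) + 12) = -123*√((2 + 6)² + 3²) + ((-23 + 41) + 12) = -123*√(8² + 9) + (18 + 12) = -123*√(64 + 9) + 30 = -123*√73 + 30 = 30 - 123*√73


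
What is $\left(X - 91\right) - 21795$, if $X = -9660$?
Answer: $-31546$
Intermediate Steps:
$\left(X - 91\right) - 21795 = \left(-9660 - 91\right) - 21795 = -9751 - 21795 = -31546$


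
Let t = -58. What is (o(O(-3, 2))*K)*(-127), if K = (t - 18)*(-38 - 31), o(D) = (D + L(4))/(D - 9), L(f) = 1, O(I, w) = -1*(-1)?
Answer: 166497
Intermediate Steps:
O(I, w) = 1
o(D) = (1 + D)/(-9 + D) (o(D) = (D + 1)/(D - 9) = (1 + D)/(-9 + D))
K = 5244 (K = (-58 - 18)*(-38 - 31) = -76*(-69) = 5244)
(o(O(-3, 2))*K)*(-127) = (((1 + 1)/(-9 + 1))*5244)*(-127) = ((2/(-8))*5244)*(-127) = (-⅛*2*5244)*(-127) = -¼*5244*(-127) = -1311*(-127) = 166497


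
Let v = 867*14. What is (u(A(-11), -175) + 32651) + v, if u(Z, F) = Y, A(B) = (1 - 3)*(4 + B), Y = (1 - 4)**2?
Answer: 44798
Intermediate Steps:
Y = 9 (Y = (-3)**2 = 9)
A(B) = -8 - 2*B (A(B) = -2*(4 + B) = -8 - 2*B)
u(Z, F) = 9
v = 12138
(u(A(-11), -175) + 32651) + v = (9 + 32651) + 12138 = 32660 + 12138 = 44798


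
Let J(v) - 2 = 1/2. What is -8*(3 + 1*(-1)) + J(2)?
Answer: -27/2 ≈ -13.500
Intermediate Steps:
J(v) = 5/2 (J(v) = 2 + 1/2 = 2 + ½ = 5/2)
-8*(3 + 1*(-1)) + J(2) = -8*(3 + 1*(-1)) + 5/2 = -8*(3 - 1) + 5/2 = -8*2 + 5/2 = -16 + 5/2 = -27/2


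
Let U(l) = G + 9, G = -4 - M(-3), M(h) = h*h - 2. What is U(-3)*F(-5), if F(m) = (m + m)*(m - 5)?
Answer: -200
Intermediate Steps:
M(h) = -2 + h² (M(h) = h² - 2 = -2 + h²)
G = -11 (G = -4 - (-2 + (-3)²) = -4 - (-2 + 9) = -4 - 1*7 = -4 - 7 = -11)
U(l) = -2 (U(l) = -11 + 9 = -2)
F(m) = 2*m*(-5 + m) (F(m) = (2*m)*(-5 + m) = 2*m*(-5 + m))
U(-3)*F(-5) = -4*(-5)*(-5 - 5) = -4*(-5)*(-10) = -2*100 = -200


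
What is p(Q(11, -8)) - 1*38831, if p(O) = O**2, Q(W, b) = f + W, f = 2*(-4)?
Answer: -38822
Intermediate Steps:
f = -8
Q(W, b) = -8 + W
p(Q(11, -8)) - 1*38831 = (-8 + 11)**2 - 1*38831 = 3**2 - 38831 = 9 - 38831 = -38822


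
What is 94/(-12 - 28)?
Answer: -47/20 ≈ -2.3500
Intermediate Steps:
94/(-12 - 28) = 94/(-40) = -1/40*94 = -47/20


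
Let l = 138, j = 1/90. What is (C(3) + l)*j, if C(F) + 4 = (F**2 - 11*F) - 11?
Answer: 11/10 ≈ 1.1000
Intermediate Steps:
C(F) = -15 + F**2 - 11*F (C(F) = -4 + ((F**2 - 11*F) - 11) = -4 + (-11 + F**2 - 11*F) = -15 + F**2 - 11*F)
j = 1/90 ≈ 0.011111
(C(3) + l)*j = ((-15 + 3**2 - 11*3) + 138)*(1/90) = ((-15 + 9 - 33) + 138)*(1/90) = (-39 + 138)*(1/90) = 99*(1/90) = 11/10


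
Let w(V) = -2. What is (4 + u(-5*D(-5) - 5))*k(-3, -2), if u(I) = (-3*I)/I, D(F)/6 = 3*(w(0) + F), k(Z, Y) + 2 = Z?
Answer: -5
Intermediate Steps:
k(Z, Y) = -2 + Z
D(F) = -36 + 18*F (D(F) = 6*(3*(-2 + F)) = 6*(-6 + 3*F) = -36 + 18*F)
u(I) = -3
(4 + u(-5*D(-5) - 5))*k(-3, -2) = (4 - 3)*(-2 - 3) = 1*(-5) = -5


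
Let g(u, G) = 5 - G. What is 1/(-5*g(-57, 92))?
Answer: 1/435 ≈ 0.0022989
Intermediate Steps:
1/(-5*g(-57, 92)) = 1/(-5*(5 - 1*92)) = 1/(-5*(5 - 92)) = 1/(-5*(-87)) = 1/435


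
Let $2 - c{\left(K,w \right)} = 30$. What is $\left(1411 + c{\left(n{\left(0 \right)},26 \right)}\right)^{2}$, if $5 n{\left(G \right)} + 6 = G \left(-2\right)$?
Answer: $1912689$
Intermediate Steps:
$n{\left(G \right)} = - \frac{6}{5} - \frac{2 G}{5}$ ($n{\left(G \right)} = - \frac{6}{5} + \frac{G \left(-2\right)}{5} = - \frac{6}{5} + \frac{\left(-2\right) G}{5} = - \frac{6}{5} - \frac{2 G}{5}$)
$c{\left(K,w \right)} = -28$ ($c{\left(K,w \right)} = 2 - 30 = -28$)
$\left(1411 + c{\left(n{\left(0 \right)},26 \right)}\right)^{2} = \left(1411 - 28\right)^{2} = 1383^{2} = 1912689$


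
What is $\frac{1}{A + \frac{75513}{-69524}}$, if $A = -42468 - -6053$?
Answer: $- \frac{69524}{2531791973} \approx -2.746 \cdot 10^{-5}$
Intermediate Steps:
$A = -36415$ ($A = -42468 + 6053 = -36415$)
$\frac{1}{A + \frac{75513}{-69524}} = \frac{1}{-36415 + \frac{75513}{-69524}} = \frac{1}{-36415 + 75513 \left(- \frac{1}{69524}\right)} = \frac{1}{-36415 - \frac{75513}{69524}} = \frac{1}{- \frac{2531791973}{69524}} = - \frac{69524}{2531791973}$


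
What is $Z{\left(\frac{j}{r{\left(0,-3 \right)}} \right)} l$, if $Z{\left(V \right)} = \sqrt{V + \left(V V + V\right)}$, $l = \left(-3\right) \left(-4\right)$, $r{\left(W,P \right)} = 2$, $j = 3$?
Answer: $6 \sqrt{21} \approx 27.495$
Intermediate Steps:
$l = 12$
$Z{\left(V \right)} = \sqrt{V^{2} + 2 V}$ ($Z{\left(V \right)} = \sqrt{V + \left(V^{2} + V\right)} = \sqrt{V + \left(V + V^{2}\right)} = \sqrt{V^{2} + 2 V}$)
$Z{\left(\frac{j}{r{\left(0,-3 \right)}} \right)} l = \sqrt{\frac{3}{2} \left(2 + \frac{3}{2}\right)} 12 = \sqrt{3 \cdot \frac{1}{2} \left(2 + 3 \cdot \frac{1}{2}\right)} 12 = \sqrt{\frac{3 \left(2 + \frac{3}{2}\right)}{2}} \cdot 12 = \sqrt{\frac{3}{2} \cdot \frac{7}{2}} \cdot 12 = \sqrt{\frac{21}{4}} \cdot 12 = \frac{\sqrt{21}}{2} \cdot 12 = 6 \sqrt{21}$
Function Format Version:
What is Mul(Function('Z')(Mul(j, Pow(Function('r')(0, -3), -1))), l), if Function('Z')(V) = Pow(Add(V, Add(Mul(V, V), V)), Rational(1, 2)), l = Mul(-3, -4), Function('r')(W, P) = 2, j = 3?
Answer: Mul(6, Pow(21, Rational(1, 2))) ≈ 27.495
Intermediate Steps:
l = 12
Function('Z')(V) = Pow(Add(Pow(V, 2), Mul(2, V)), Rational(1, 2)) (Function('Z')(V) = Pow(Add(V, Add(Pow(V, 2), V)), Rational(1, 2)) = Pow(Add(V, Add(V, Pow(V, 2))), Rational(1, 2)) = Pow(Add(Pow(V, 2), Mul(2, V)), Rational(1, 2)))
Mul(Function('Z')(Mul(j, Pow(Function('r')(0, -3), -1))), l) = Mul(Pow(Mul(Mul(3, Pow(2, -1)), Add(2, Mul(3, Pow(2, -1)))), Rational(1, 2)), 12) = Mul(Pow(Mul(Mul(3, Rational(1, 2)), Add(2, Mul(3, Rational(1, 2)))), Rational(1, 2)), 12) = Mul(Pow(Mul(Rational(3, 2), Add(2, Rational(3, 2))), Rational(1, 2)), 12) = Mul(Pow(Mul(Rational(3, 2), Rational(7, 2)), Rational(1, 2)), 12) = Mul(Pow(Rational(21, 4), Rational(1, 2)), 12) = Mul(Mul(Rational(1, 2), Pow(21, Rational(1, 2))), 12) = Mul(6, Pow(21, Rational(1, 2)))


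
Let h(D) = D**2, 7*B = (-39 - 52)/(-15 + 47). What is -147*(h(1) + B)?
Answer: -2793/32 ≈ -87.281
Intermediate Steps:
B = -13/32 (B = ((-39 - 52)/(-15 + 47))/7 = (-91/32)/7 = (-91*1/32)/7 = (1/7)*(-91/32) = -13/32 ≈ -0.40625)
-147*(h(1) + B) = -147*(1**2 - 13/32) = -147*(1 - 13/32) = -147*19/32 = -2793/32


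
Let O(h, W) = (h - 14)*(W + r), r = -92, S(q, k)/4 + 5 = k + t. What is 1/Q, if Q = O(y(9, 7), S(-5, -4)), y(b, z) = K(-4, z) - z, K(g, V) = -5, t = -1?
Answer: 1/3432 ≈ 0.00029138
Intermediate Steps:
S(q, k) = -24 + 4*k (S(q, k) = -20 + 4*(k - 1) = -20 + 4*(-1 + k) = -20 + (-4 + 4*k) = -24 + 4*k)
y(b, z) = -5 - z
O(h, W) = (-92 + W)*(-14 + h) (O(h, W) = (h - 14)*(W - 92) = (-14 + h)*(-92 + W) = (-92 + W)*(-14 + h))
Q = 3432 (Q = 1288 - 92*(-5 - 1*7) - 14*(-24 + 4*(-4)) + (-24 + 4*(-4))*(-5 - 1*7) = 1288 - 92*(-5 - 7) - 14*(-24 - 16) + (-24 - 16)*(-5 - 7) = 1288 - 92*(-12) - 14*(-40) - 40*(-12) = 1288 + 1104 + 560 + 480 = 3432)
1/Q = 1/3432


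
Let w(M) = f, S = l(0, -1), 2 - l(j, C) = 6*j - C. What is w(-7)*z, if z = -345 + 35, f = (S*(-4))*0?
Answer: 0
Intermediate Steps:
l(j, C) = 2 + C - 6*j (l(j, C) = 2 - (6*j - C) = 2 - (-C + 6*j) = 2 + (C - 6*j) = 2 + C - 6*j)
S = 1 (S = 2 - 1 - 6*0 = 2 - 1 + 0 = 1)
f = 0 (f = (1*(-4))*0 = -4*0 = 0)
w(M) = 0
z = -310
w(-7)*z = 0*(-310) = 0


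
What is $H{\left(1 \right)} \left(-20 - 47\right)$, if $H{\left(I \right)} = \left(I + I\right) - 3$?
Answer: $67$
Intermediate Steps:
$H{\left(I \right)} = -3 + 2 I$ ($H{\left(I \right)} = 2 I - 3 = -3 + 2 I$)
$H{\left(1 \right)} \left(-20 - 47\right) = \left(-3 + 2 \cdot 1\right) \left(-20 - 47\right) = \left(-3 + 2\right) \left(-67\right) = \left(-1\right) \left(-67\right) = 67$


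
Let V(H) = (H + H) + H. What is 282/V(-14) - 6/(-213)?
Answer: -3323/497 ≈ -6.6861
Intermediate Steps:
V(H) = 3*H (V(H) = 2*H + H = 3*H)
282/V(-14) - 6/(-213) = 282/((3*(-14))) - 6/(-213) = 282/(-42) - 6*(-1/213) = 282*(-1/42) + 2/71 = -47/7 + 2/71 = -3323/497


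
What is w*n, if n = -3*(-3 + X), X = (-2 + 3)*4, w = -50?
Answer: 150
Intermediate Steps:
X = 4 (X = 1*4 = 4)
n = -3 (n = -3*(-3 + 4) = -3*1 = -3)
w*n = -50*(-3) = 150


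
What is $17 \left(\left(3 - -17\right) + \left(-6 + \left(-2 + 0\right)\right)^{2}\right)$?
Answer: $1428$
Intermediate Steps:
$17 \left(\left(3 - -17\right) + \left(-6 + \left(-2 + 0\right)\right)^{2}\right) = 17 \left(\left(3 + 17\right) + \left(-6 - 2\right)^{2}\right) = 17 \left(20 + \left(-8\right)^{2}\right) = 17 \left(20 + 64\right) = 17 \cdot 84 = 1428$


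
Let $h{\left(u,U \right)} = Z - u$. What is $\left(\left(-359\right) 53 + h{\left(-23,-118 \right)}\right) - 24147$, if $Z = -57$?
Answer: $-43208$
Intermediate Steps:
$h{\left(u,U \right)} = -57 - u$
$\left(\left(-359\right) 53 + h{\left(-23,-118 \right)}\right) - 24147 = \left(\left(-359\right) 53 - 34\right) - 24147 = \left(-19027 + \left(-57 + 23\right)\right) - 24147 = \left(-19027 - 34\right) - 24147 = -19061 - 24147 = -43208$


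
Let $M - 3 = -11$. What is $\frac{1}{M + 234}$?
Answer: $\frac{1}{226} \approx 0.0044248$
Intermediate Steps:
$M = -8$ ($M = 3 - 11 = -8$)
$\frac{1}{M + 234} = \frac{1}{-8 + 234} = \frac{1}{226}$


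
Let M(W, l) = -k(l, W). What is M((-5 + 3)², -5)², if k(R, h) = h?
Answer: 16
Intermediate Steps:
M(W, l) = -W
M((-5 + 3)², -5)² = (-(-5 + 3)²)² = (-1*(-2)²)² = (-1*4)² = (-4)² = 16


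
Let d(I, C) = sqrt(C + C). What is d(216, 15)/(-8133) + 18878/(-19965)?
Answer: -18878/19965 - sqrt(30)/8133 ≈ -0.94623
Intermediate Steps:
d(I, C) = sqrt(2)*sqrt(C) (d(I, C) = sqrt(2*C) = sqrt(2)*sqrt(C))
d(216, 15)/(-8133) + 18878/(-19965) = (sqrt(2)*sqrt(15))/(-8133) + 18878/(-19965) = sqrt(30)*(-1/8133) + 18878*(-1/19965) = -sqrt(30)/8133 - 18878/19965 = -18878/19965 - sqrt(30)/8133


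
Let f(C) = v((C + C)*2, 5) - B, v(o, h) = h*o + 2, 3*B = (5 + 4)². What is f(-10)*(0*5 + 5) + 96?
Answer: -1029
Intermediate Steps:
B = 27 (B = (5 + 4)²/3 = (⅓)*9² = (⅓)*81 = 27)
v(o, h) = 2 + h*o
f(C) = -25 + 20*C (f(C) = (2 + 5*((C + C)*2)) - 1*27 = (2 + 5*((2*C)*2)) - 27 = (2 + 5*(4*C)) - 27 = (2 + 20*C) - 27 = -25 + 20*C)
f(-10)*(0*5 + 5) + 96 = (-25 + 20*(-10))*(0*5 + 5) + 96 = (-25 - 200)*(0 + 5) + 96 = -225*5 + 96 = -1125 + 96 = -1029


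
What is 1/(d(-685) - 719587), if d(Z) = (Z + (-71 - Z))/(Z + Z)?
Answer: -1370/985834119 ≈ -1.3897e-6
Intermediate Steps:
d(Z) = -71/(2*Z) (d(Z) = -71*1/(2*Z) = -71/(2*Z))
1/(d(-685) - 719587) = 1/(-71/2/(-685) - 719587) = 1/(-71/2*(-1/685) - 719587) = 1/(71/1370 - 719587) = 1/(-985834119/1370) = -1370/985834119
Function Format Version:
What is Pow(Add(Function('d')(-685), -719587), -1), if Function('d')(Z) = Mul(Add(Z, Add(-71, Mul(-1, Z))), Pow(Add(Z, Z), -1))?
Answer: Rational(-1370, 985834119) ≈ -1.3897e-6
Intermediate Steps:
Function('d')(Z) = Mul(Rational(-71, 2), Pow(Z, -1)) (Function('d')(Z) = Mul(-71, Pow(Mul(2, Z), -1)) = Mul(-71, Mul(Rational(1, 2), Pow(Z, -1))) = Mul(Rational(-71, 2), Pow(Z, -1)))
Pow(Add(Function('d')(-685), -719587), -1) = Pow(Add(Mul(Rational(-71, 2), Pow(-685, -1)), -719587), -1) = Pow(Add(Mul(Rational(-71, 2), Rational(-1, 685)), -719587), -1) = Pow(Add(Rational(71, 1370), -719587), -1) = Pow(Rational(-985834119, 1370), -1) = Rational(-1370, 985834119)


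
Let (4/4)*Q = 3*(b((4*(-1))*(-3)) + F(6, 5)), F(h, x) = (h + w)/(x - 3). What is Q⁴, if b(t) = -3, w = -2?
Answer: 81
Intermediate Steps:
F(h, x) = (-2 + h)/(-3 + x) (F(h, x) = (h - 2)/(x - 3) = (-2 + h)/(-3 + x))
Q = -3 (Q = 3*(-3 + (-2 + 6)/(-3 + 5)) = 3*(-3 + 4/2) = 3*(-3 + (½)*4) = 3*(-3 + 2) = 3*(-1) = -3)
Q⁴ = (-3)⁴ = 81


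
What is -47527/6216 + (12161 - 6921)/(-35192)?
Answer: -213142753/27344184 ≈ -7.7948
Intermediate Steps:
-47527/6216 + (12161 - 6921)/(-35192) = -47527*1/6216 + 5240*(-1/35192) = -47527/6216 - 655/4399 = -213142753/27344184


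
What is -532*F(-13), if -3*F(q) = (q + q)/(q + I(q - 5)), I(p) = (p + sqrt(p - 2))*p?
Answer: -614536/44229 - 23712*I*sqrt(5)/14743 ≈ -13.894 - 3.5964*I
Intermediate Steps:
I(p) = p*(p + sqrt(-2 + p)) (I(p) = (p + sqrt(-2 + p))*p = p*(p + sqrt(-2 + p)))
F(q) = -2*q/(3*(q + (-5 + q)*(-5 + q + sqrt(-7 + q)))) (F(q) = -(q + q)/(3*(q + (q - 5)*((q - 5) + sqrt(-2 + (q - 5))))) = -2*q/(3*(q + (-5 + q)*((-5 + q) + sqrt(-2 + (-5 + q))))) = -2*q/(3*(q + (-5 + q)*((-5 + q) + sqrt(-7 + q)))) = -2*q/(3*(q + (-5 + q)*(-5 + q + sqrt(-7 + q)))))
-532*F(-13) = -(-1064)*(-13)/(3*(-13) + 3*(-5 - 13)*(-5 - 13 + sqrt(-7 - 13))) = -(-1064)*(-13)/(-39 + 3*(-18)*(-5 - 13 + sqrt(-20))) = -(-1064)*(-13)/(-39 + 3*(-18)*(-5 - 13 + 2*I*sqrt(5))) = -(-1064)*(-13)/(-39 + 3*(-18)*(-18 + 2*I*sqrt(5))) = -(-1064)*(-13)/(-39 + (972 - 108*I*sqrt(5))) = -(-1064)*(-13)/(933 - 108*I*sqrt(5)) = -13832/(933 - 108*I*sqrt(5))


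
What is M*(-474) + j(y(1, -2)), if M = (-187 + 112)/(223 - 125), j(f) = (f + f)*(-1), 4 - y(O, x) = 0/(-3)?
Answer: 17383/49 ≈ 354.75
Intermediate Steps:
y(O, x) = 4 (y(O, x) = 4 - 0/(-3) = 4 - 0*(-1)/3 = 4 - 1*0 = 4 + 0 = 4)
j(f) = -2*f (j(f) = (2*f)*(-1) = -2*f)
M = -75/98 ≈ -0.76531
M*(-474) + j(y(1, -2)) = -75/98*(-474) - 2*4 = 17775/49 - 8 = 17383/49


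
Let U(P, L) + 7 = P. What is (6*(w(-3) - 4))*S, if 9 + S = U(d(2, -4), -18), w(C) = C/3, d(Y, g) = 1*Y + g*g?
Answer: -60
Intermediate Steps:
d(Y, g) = Y + g²
U(P, L) = -7 + P
w(C) = C/3 (w(C) = C*(⅓) = C/3)
S = 2 (S = -9 + (-7 + (2 + (-4)²)) = -9 + (-7 + (2 + 16)) = -9 + (-7 + 18) = -9 + 11 = 2)
(6*(w(-3) - 4))*S = (6*((⅓)*(-3) - 4))*2 = (6*(-1 - 4))*2 = (6*(-5))*2 = -30*2 = -60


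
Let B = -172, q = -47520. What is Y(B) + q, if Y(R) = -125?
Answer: -47645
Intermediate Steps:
Y(B) + q = -125 - 47520 = -47645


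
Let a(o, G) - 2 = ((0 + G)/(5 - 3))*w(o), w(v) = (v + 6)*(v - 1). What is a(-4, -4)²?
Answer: 484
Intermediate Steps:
w(v) = (-1 + v)*(6 + v) (w(v) = (6 + v)*(-1 + v) = (-1 + v)*(6 + v))
a(o, G) = 2 + G*(-6 + o² + 5*o)/2 (a(o, G) = 2 + ((0 + G)/(5 - 3))*(-6 + o² + 5*o) = 2 + (G/2)*(-6 + o² + 5*o) = 2 + G*(-6 + o² + 5*o)/2)
a(-4, -4)² = (2 + (½)*(-4)*(-6 + (-4)² + 5*(-4)))² = (2 + (½)*(-4)*(-6 + 16 - 20))² = (2 + (½)*(-4)*(-10))² = (2 + 20)² = 22² = 484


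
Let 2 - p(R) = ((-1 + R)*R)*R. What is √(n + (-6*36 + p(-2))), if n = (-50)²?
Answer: √2298 ≈ 47.937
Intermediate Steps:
p(R) = 2 - R²*(-1 + R) (p(R) = 2 - (-1 + R)*R*R = 2 - R*(-1 + R)*R = 2 - R²*(-1 + R))
n = 2500
√(n + (-6*36 + p(-2))) = √(2500 + (-6*36 + (2 + (-2)² - 1*(-2)³))) = √(2500 + (-216 + (2 + 4 - 1*(-8)))) = √(2500 + (-216 + (2 + 4 + 8))) = √(2500 + (-216 + 14)) = √(2500 - 202) = √2298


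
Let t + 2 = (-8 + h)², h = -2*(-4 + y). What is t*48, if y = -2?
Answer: 672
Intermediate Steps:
h = 12 (h = -2*(-4 - 2) = -2*(-6) = 12)
t = 14 (t = -2 + (-8 + 12)² = -2 + 4² = -2 + 16 = 14)
t*48 = 14*48 = 672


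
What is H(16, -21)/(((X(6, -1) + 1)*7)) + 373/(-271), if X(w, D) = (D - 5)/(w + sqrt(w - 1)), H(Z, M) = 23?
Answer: 3622/1897 + 138*sqrt(5)/35 ≈ 10.726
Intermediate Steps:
X(w, D) = (-5 + D)/(w + sqrt(-1 + w))
H(16, -21)/(((X(6, -1) + 1)*7)) + 373/(-271) = 23/((((-5 - 1)/(6 + sqrt(-1 + 6)) + 1)*7)) + 373/(-271) = 23/(((-6/(6 + sqrt(5)) + 1)*7)) + 373*(-1/271) = 23/(((-6/(6 + sqrt(5)) + 1)*7)) - 373/271 = 23/(((1 - 6/(6 + sqrt(5)))*7)) - 373/271 = 23/(7 - 42/(6 + sqrt(5))) - 373/271 = -373/271 + 23/(7 - 42/(6 + sqrt(5)))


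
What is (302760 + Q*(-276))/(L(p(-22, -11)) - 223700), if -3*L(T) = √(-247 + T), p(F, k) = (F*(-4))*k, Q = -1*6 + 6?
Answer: -13545482400/10008338027 + 181656*I*√15/10008338027 ≈ -1.3534 + 7.0296e-5*I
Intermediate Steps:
Q = 0 (Q = -6 + 6 = 0)
p(F, k) = -4*F*k (p(F, k) = (-4*F)*k = -4*F*k)
L(T) = -√(-247 + T)/3
(302760 + Q*(-276))/(L(p(-22, -11)) - 223700) = (302760 + 0*(-276))/(-√(-247 - 4*(-22)*(-11))/3 - 223700) = (302760 + 0)/(-√(-247 - 968)/3 - 223700) = 302760/(-3*I*√15 - 223700) = 302760/(-223700 - 3*I*√15)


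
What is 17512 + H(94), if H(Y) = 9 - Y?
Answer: 17427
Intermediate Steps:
17512 + H(94) = 17512 + (9 - 1*94) = 17512 + (9 - 94) = 17512 - 85 = 17427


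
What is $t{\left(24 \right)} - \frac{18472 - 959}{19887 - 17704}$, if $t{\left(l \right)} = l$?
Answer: $\frac{34879}{2183} \approx 15.978$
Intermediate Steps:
$t{\left(24 \right)} - \frac{18472 - 959}{19887 - 17704} = 24 - \frac{18472 - 959}{19887 - 17704} = 24 - \frac{17513}{2183} = \frac{34879}{2183}$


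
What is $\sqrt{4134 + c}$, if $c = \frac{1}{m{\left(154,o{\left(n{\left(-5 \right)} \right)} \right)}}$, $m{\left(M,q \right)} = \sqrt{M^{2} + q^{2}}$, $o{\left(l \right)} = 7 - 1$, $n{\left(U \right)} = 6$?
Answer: $\frac{\sqrt{145764195096 + 2969 \sqrt{5938}}}{5938} \approx 64.296$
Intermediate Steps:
$o{\left(l \right)} = 6$ ($o{\left(l \right)} = 7 - 1 = 6$)
$c = \frac{\sqrt{5938}}{11876}$ ($c = \frac{1}{\sqrt{154^{2} + 6^{2}}} = \frac{1}{\sqrt{23716 + 36}} = \frac{1}{\sqrt{23752}} = \frac{1}{2 \sqrt{5938}} = \frac{\sqrt{5938}}{11876} \approx 0.0064886$)
$\sqrt{4134 + c} = \sqrt{4134 + \frac{\sqrt{5938}}{11876}}$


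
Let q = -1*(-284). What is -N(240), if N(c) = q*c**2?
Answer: -16358400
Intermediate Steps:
q = 284
N(c) = 284*c**2
-N(240) = -284*240**2 = -284*57600 = -1*16358400 = -16358400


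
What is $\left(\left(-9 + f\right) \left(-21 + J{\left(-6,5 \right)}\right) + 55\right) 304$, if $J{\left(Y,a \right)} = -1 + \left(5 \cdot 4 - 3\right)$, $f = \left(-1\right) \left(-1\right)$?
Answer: $28880$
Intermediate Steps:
$f = 1$
$J{\left(Y,a \right)} = 16$ ($J{\left(Y,a \right)} = -1 + \left(20 - 3\right) = -1 + 17 = 16$)
$\left(\left(-9 + f\right) \left(-21 + J{\left(-6,5 \right)}\right) + 55\right) 304 = \left(\left(-9 + 1\right) \left(-21 + 16\right) + 55\right) 304 = \left(\left(-8\right) \left(-5\right) + 55\right) 304 = \left(40 + 55\right) 304 = 95 \cdot 304 = 28880$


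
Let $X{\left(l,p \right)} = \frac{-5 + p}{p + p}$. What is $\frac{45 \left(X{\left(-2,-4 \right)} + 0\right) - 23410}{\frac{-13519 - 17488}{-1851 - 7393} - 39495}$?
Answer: $\frac{431868125}{730121546} \approx 0.5915$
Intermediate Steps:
$X{\left(l,p \right)} = \frac{-5 + p}{2 p}$
$\frac{45 \left(X{\left(-2,-4 \right)} + 0\right) - 23410}{\frac{-13519 - 17488}{-1851 - 7393} - 39495} = \frac{45 \left(\frac{-5 - 4}{2 \left(-4\right)} + 0\right) - 23410}{\frac{-13519 - 17488}{-1851 - 7393} - 39495} = \frac{45 \left(\frac{1}{2} \left(- \frac{1}{4}\right) \left(-9\right) + 0\right) - 23410}{- \frac{31007}{-9244} - 39495} = \frac{45 \left(\frac{9}{8} + 0\right) - 23410}{\left(-31007\right) \left(- \frac{1}{9244}\right) - 39495} = \frac{45 \cdot \frac{9}{8} - 23410}{\frac{31007}{9244} - 39495} = \frac{\frac{405}{8} - 23410}{- \frac{365060773}{9244}} = \left(- \frac{186875}{8}\right) \left(- \frac{9244}{365060773}\right) = \frac{431868125}{730121546}$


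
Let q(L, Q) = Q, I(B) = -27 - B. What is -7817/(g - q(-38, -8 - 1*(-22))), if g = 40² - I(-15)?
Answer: -7817/1598 ≈ -4.8917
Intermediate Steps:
g = 1612 (g = 40² - (-27 - 1*(-15)) = 1600 - (-27 + 15) = 1600 - 1*(-12) = 1600 + 12 = 1612)
-7817/(g - q(-38, -8 - 1*(-22))) = -7817/(1612 - (-8 - 1*(-22))) = -7817/(1612 - (-8 + 22)) = -7817/(1612 - 1*14) = -7817/(1612 - 14) = -7817/1598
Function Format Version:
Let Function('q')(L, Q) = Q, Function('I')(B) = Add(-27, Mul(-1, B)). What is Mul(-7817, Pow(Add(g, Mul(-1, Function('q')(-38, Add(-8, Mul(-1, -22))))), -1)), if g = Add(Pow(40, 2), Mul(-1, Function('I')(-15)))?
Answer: Rational(-7817, 1598) ≈ -4.8917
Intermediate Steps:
g = 1612 (g = Add(Pow(40, 2), Mul(-1, Add(-27, Mul(-1, -15)))) = Add(1600, Mul(-1, Add(-27, 15))) = Add(1600, Mul(-1, -12)) = Add(1600, 12) = 1612)
Mul(-7817, Pow(Add(g, Mul(-1, Function('q')(-38, Add(-8, Mul(-1, -22))))), -1)) = Mul(-7817, Pow(Add(1612, Mul(-1, Add(-8, Mul(-1, -22)))), -1)) = Mul(-7817, Pow(Add(1612, Mul(-1, Add(-8, 22))), -1)) = Mul(-7817, Pow(Add(1612, Mul(-1, 14)), -1)) = Mul(-7817, Pow(Add(1612, -14), -1)) = Mul(-7817, Pow(1598, -1)) = Mul(-7817, Rational(1, 1598)) = Rational(-7817, 1598)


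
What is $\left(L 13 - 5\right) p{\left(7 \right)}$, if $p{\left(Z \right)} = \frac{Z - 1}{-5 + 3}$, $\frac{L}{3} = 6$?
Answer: $-687$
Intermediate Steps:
$L = 18$ ($L = 3 \cdot 6 = 18$)
$p{\left(Z \right)} = \frac{1}{2} - \frac{Z}{2}$ ($p{\left(Z \right)} = \frac{-1 + Z}{-2} = \left(-1 + Z\right) \left(- \frac{1}{2}\right) = \frac{1}{2} - \frac{Z}{2}$)
$\left(L 13 - 5\right) p{\left(7 \right)} = \left(18 \cdot 13 - 5\right) \left(\frac{1}{2} - \frac{7}{2}\right) = \left(234 - 5\right) \left(\frac{1}{2} - \frac{7}{2}\right) = 229 \left(-3\right) = -687$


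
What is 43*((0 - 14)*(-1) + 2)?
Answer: 688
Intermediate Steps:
43*((0 - 14)*(-1) + 2) = 43*(-14*(-1) + 2) = 43*(14 + 2) = 43*16 = 688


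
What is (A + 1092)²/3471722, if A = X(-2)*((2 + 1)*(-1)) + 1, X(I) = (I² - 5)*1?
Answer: 600608/1735861 ≈ 0.34600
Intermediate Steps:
X(I) = -5 + I² (X(I) = (-5 + I²)*1 = -5 + I²)
A = 4 (A = (-5 + (-2)²)*((2 + 1)*(-1)) + 1 = (-5 + 4)*(3*(-1)) + 1 = -1*(-3) + 1 = 3 + 1 = 4)
(A + 1092)²/3471722 = (4 + 1092)²/3471722 = 1096²*(1/3471722) = 1201216*(1/3471722) = 600608/1735861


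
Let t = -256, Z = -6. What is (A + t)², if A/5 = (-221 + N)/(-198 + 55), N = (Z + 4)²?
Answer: 1261883529/20449 ≈ 61709.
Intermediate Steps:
N = 4 (N = (-6 + 4)² = (-2)² = 4)
A = 1085/143 (A = 5*((-221 + 4)/(-198 + 55)) = 5*(-217/(-143)) = 5*(-217*(-1/143)) = 5*(217/143) = 1085/143 ≈ 7.5874)
(A + t)² = (1085/143 - 256)² = (-35523/143)² = 1261883529/20449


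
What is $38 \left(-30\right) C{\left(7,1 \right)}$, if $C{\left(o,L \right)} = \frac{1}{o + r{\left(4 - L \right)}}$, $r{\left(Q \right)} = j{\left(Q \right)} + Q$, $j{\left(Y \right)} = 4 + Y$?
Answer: $- \frac{1140}{17} \approx -67.059$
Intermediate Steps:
$r{\left(Q \right)} = 4 + 2 Q$ ($r{\left(Q \right)} = \left(4 + Q\right) + Q = 4 + 2 Q$)
$C{\left(o,L \right)} = \frac{1}{12 + o - 2 L}$ ($C{\left(o,L \right)} = \frac{1}{o + \left(4 + 2 \left(4 - L\right)\right)} = \frac{1}{o + \left(4 - \left(-8 + 2 L\right)\right)} = \frac{1}{o - \left(-12 + 2 L\right)} = \frac{1}{12 + o - 2 L}$)
$38 \left(-30\right) C{\left(7,1 \right)} = \frac{38 \left(-30\right)}{12 + 7 - 2} = - \frac{1140}{12 + 7 - 2} = - \frac{1140}{17}$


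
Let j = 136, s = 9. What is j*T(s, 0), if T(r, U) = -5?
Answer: -680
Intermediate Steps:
j*T(s, 0) = 136*(-5) = -680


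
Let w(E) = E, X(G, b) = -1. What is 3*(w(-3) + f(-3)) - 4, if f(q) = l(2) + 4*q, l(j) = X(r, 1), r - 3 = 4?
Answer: -52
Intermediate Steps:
r = 7 (r = 3 + 4 = 7)
l(j) = -1
f(q) = -1 + 4*q
3*(w(-3) + f(-3)) - 4 = 3*(-3 + (-1 + 4*(-3))) - 4 = 3*(-3 + (-1 - 12)) - 4 = 3*(-3 - 13) - 4 = 3*(-16) - 4 = -48 - 4 = -52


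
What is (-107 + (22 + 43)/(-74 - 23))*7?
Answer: -73108/97 ≈ -753.69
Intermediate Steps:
(-107 + (22 + 43)/(-74 - 23))*7 = (-107 + 65/(-97))*7 = (-107 + 65*(-1/97))*7 = (-107 - 65/97)*7 = -10444/97*7 = -73108/97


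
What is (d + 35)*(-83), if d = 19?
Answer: -4482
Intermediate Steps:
(d + 35)*(-83) = (19 + 35)*(-83) = 54*(-83) = -4482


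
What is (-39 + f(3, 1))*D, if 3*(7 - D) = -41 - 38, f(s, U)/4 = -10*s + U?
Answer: -15500/3 ≈ -5166.7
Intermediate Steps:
f(s, U) = -40*s + 4*U (f(s, U) = 4*(-10*s + U) = 4*(U - 10*s) = -40*s + 4*U)
D = 100/3 (D = 7 - (-41 - 38)/3 = 7 - 1/3*(-79) = 7 + 79/3 = 100/3 ≈ 33.333)
(-39 + f(3, 1))*D = (-39 + (-40*3 + 4*1))*(100/3) = (-39 + (-120 + 4))*(100/3) = (-39 - 116)*(100/3) = -155*100/3 = -15500/3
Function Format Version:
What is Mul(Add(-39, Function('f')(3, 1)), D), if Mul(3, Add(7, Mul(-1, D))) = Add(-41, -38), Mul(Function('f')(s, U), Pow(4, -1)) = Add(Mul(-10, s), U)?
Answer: Rational(-15500, 3) ≈ -5166.7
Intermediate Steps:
Function('f')(s, U) = Add(Mul(-40, s), Mul(4, U)) (Function('f')(s, U) = Mul(4, Add(Mul(-10, s), U)) = Mul(4, Add(U, Mul(-10, s))) = Add(Mul(-40, s), Mul(4, U)))
D = Rational(100, 3) (D = Add(7, Mul(Rational(-1, 3), Add(-41, -38))) = Add(7, Mul(Rational(-1, 3), -79)) = Add(7, Rational(79, 3)) = Rational(100, 3) ≈ 33.333)
Mul(Add(-39, Function('f')(3, 1)), D) = Mul(Add(-39, Add(Mul(-40, 3), Mul(4, 1))), Rational(100, 3)) = Mul(Add(-39, Add(-120, 4)), Rational(100, 3)) = Mul(Add(-39, -116), Rational(100, 3)) = Mul(-155, Rational(100, 3)) = Rational(-15500, 3)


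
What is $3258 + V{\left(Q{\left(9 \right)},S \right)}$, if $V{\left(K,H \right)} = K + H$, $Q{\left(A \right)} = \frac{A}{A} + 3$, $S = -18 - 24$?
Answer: $3220$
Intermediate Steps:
$S = -42$ ($S = -18 - 24 = -42$)
$Q{\left(A \right)} = 4$ ($Q{\left(A \right)} = 1 + 3 = 4$)
$V{\left(K,H \right)} = H + K$
$3258 + V{\left(Q{\left(9 \right)},S \right)} = 3258 + \left(-42 + 4\right) = 3258 - 38 = 3220$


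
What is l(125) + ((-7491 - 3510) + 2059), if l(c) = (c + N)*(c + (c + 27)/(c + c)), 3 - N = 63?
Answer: -19437/25 ≈ -777.48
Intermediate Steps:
N = -60 (N = 3 - 1*63 = 3 - 63 = -60)
l(c) = (-60 + c)*(c + (27 + c)/(2*c)) (l(c) = (c - 60)*(c + (c + 27)/(c + c)) = (-60 + c)*(c + (27 + c)/((2*c))) = (-60 + c)*(c + (27 + c)*(1/(2*c))) = (-60 + c)*(c + (27 + c)/(2*c)))
l(125) + ((-7491 - 3510) + 2059) = (-33/2 + 125² - 810/125 - 119/2*125) + ((-7491 - 3510) + 2059) = (-33/2 + 15625 - 810*1/125 - 14875/2) + (-11001 + 2059) = (-33/2 + 15625 - 162/25 - 14875/2) - 8942 = 204113/25 - 8942 = -19437/25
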